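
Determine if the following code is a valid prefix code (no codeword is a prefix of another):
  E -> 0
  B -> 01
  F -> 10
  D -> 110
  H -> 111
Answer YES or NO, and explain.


Checking each pair (does one codeword prefix another?):
  E='0' vs B='01': prefix -- VIOLATION

NO -- this is NOT a valid prefix code. E (0) is a prefix of B (01).


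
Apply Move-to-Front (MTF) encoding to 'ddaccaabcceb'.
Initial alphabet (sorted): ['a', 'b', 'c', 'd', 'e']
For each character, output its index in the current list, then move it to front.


MTF encoding:
'd': index 3 in ['a', 'b', 'c', 'd', 'e'] -> ['d', 'a', 'b', 'c', 'e']
'd': index 0 in ['d', 'a', 'b', 'c', 'e'] -> ['d', 'a', 'b', 'c', 'e']
'a': index 1 in ['d', 'a', 'b', 'c', 'e'] -> ['a', 'd', 'b', 'c', 'e']
'c': index 3 in ['a', 'd', 'b', 'c', 'e'] -> ['c', 'a', 'd', 'b', 'e']
'c': index 0 in ['c', 'a', 'd', 'b', 'e'] -> ['c', 'a', 'd', 'b', 'e']
'a': index 1 in ['c', 'a', 'd', 'b', 'e'] -> ['a', 'c', 'd', 'b', 'e']
'a': index 0 in ['a', 'c', 'd', 'b', 'e'] -> ['a', 'c', 'd', 'b', 'e']
'b': index 3 in ['a', 'c', 'd', 'b', 'e'] -> ['b', 'a', 'c', 'd', 'e']
'c': index 2 in ['b', 'a', 'c', 'd', 'e'] -> ['c', 'b', 'a', 'd', 'e']
'c': index 0 in ['c', 'b', 'a', 'd', 'e'] -> ['c', 'b', 'a', 'd', 'e']
'e': index 4 in ['c', 'b', 'a', 'd', 'e'] -> ['e', 'c', 'b', 'a', 'd']
'b': index 2 in ['e', 'c', 'b', 'a', 'd'] -> ['b', 'e', 'c', 'a', 'd']


Output: [3, 0, 1, 3, 0, 1, 0, 3, 2, 0, 4, 2]


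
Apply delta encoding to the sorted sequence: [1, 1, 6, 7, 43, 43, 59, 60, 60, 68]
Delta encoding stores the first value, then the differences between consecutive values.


First value: 1
Deltas:
  1 - 1 = 0
  6 - 1 = 5
  7 - 6 = 1
  43 - 7 = 36
  43 - 43 = 0
  59 - 43 = 16
  60 - 59 = 1
  60 - 60 = 0
  68 - 60 = 8


Delta encoded: [1, 0, 5, 1, 36, 0, 16, 1, 0, 8]


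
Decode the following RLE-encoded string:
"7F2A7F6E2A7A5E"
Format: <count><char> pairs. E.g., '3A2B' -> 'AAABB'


Expanding each <count><char> pair:
  7F -> 'FFFFFFF'
  2A -> 'AA'
  7F -> 'FFFFFFF'
  6E -> 'EEEEEE'
  2A -> 'AA'
  7A -> 'AAAAAAA'
  5E -> 'EEEEE'

Decoded = FFFFFFFAAFFFFFFFEEEEEEAAAAAAAAAEEEEE


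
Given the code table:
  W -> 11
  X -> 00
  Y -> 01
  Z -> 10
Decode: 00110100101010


Decoding:
00 -> X
11 -> W
01 -> Y
00 -> X
10 -> Z
10 -> Z
10 -> Z


Result: XWYXZZZ


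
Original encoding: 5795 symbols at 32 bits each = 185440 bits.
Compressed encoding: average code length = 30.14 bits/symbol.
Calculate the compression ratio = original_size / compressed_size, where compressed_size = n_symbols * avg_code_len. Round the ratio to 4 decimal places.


original_size = n_symbols * orig_bits = 5795 * 32 = 185440 bits
compressed_size = n_symbols * avg_code_len = 5795 * 30.14 = 174661.3 bits
ratio = original_size / compressed_size = 185440 / 174661.3 = 1.0617

Compression ratio = 1.0617


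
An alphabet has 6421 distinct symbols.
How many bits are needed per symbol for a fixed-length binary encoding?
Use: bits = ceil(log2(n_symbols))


log2(6421) = 12.6486
Bracket: 2^12 = 4096 < 6421 <= 2^13 = 8192
So ceil(log2(6421)) = 13

bits = ceil(log2(6421)) = ceil(12.6486) = 13 bits


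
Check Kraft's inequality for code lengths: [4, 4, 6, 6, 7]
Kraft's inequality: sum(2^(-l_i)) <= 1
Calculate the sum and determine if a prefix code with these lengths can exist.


Sum = 2^(-4) + 2^(-4) + 2^(-6) + 2^(-6) + 2^(-7)
    = 0.0625 + 0.0625 + 0.015625 + 0.015625 + 0.0078125
    = 21/128 = 0.1640625
Since 0.1640625 <= 1, Kraft's inequality IS satisfied.
A prefix code with these lengths CAN exist.

Kraft sum = 0.1640625. Satisfied.


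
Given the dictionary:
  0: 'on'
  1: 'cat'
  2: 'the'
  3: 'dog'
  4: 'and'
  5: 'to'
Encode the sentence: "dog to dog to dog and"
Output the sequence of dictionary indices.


Look up each word in the dictionary:
  'dog' -> 3
  'to' -> 5
  'dog' -> 3
  'to' -> 5
  'dog' -> 3
  'and' -> 4

Encoded: [3, 5, 3, 5, 3, 4]


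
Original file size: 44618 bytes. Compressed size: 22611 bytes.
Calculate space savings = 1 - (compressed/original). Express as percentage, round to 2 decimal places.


ratio = compressed/original = 22611/44618 = 0.506769
savings = 1 - ratio = 1 - 0.506769 = 0.493231
as a percentage: 0.493231 * 100 = 49.32%

Space savings = 1 - 22611/44618 = 49.32%


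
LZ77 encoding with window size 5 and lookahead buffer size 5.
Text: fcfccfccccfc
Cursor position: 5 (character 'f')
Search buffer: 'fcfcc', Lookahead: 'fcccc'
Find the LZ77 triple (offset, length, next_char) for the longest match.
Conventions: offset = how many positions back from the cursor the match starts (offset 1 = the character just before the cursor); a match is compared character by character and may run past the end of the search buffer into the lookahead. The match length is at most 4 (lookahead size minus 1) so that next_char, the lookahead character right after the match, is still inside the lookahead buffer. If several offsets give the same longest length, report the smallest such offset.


Try each offset into the search buffer:
  offset=1 (pos 4, char 'c'): match length 0
  offset=2 (pos 3, char 'c'): match length 0
  offset=3 (pos 2, char 'f'): match length 3
  offset=4 (pos 1, char 'c'): match length 0
  offset=5 (pos 0, char 'f'): match length 2
Longest match has length 3 at offset 3.
next_char = character at position 5 + 3 = 8 -> 'c'

Best match: offset=3, length=3 (matching 'fcc' starting at position 2)
LZ77 triple: (3, 3, 'c')


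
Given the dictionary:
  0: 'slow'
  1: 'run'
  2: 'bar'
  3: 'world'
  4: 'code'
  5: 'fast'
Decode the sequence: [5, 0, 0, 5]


Look up each index in the dictionary:
  5 -> 'fast'
  0 -> 'slow'
  0 -> 'slow'
  5 -> 'fast'

Decoded: "fast slow slow fast"


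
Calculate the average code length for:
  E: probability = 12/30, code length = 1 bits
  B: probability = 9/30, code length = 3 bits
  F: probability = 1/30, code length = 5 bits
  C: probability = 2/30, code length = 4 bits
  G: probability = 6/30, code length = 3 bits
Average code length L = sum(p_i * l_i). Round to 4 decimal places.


Weighted contributions p_i * l_i:
  E: (12/30) * 1 = 12/30
  B: (9/30) * 3 = 27/30
  F: (1/30) * 5 = 5/30
  C: (2/30) * 4 = 8/30
  G: (6/30) * 3 = 18/30
Sum = (12 + 27 + 5 + 8 + 18)/30 = 70/30

L = 70/30 = 2.3333 bits/symbol


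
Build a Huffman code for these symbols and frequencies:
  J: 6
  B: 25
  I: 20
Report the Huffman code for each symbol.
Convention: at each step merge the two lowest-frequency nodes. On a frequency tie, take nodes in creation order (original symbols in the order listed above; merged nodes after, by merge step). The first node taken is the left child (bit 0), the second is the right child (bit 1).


Huffman tree construction:
Step 1: Merge J(6) + I(20) = 26
Step 2: Merge B(25) + (J+I)(26) = 51
Read each symbol's code off the tree from the root (left child = 0, right child = 1).

Codes:
  J: 10 (length 2)
  B: 0 (length 1)
  I: 11 (length 2)
Average code length: 77/51 = 1.5098 bits/symbol


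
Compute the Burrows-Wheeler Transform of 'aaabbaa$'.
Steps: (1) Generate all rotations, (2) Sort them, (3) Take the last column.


Rotations (sorted):
  0: $aaabbaa -> last char: a
  1: a$aaabba -> last char: a
  2: aa$aaabb -> last char: b
  3: aaabbaa$ -> last char: $
  4: aabbaa$a -> last char: a
  5: abbaa$aa -> last char: a
  6: baa$aaab -> last char: b
  7: bbaa$aaa -> last char: a


BWT = aab$aaba


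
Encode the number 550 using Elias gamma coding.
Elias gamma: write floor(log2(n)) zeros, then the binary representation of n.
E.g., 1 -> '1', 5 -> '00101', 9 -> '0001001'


num_bits = floor(log2(550)) + 1 = 10
leading_zeros = num_bits - 1 = 9
binary(550) = 1000100110

Elias gamma(550) = '000000000' + '1000100110' = 0000000001000100110 (19 bits)


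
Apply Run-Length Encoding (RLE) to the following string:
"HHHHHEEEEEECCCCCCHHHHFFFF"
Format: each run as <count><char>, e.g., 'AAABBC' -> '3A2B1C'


Scanning runs left to right:
  i=0: run of 'H' x 5 -> '5H'
  i=5: run of 'E' x 6 -> '6E'
  i=11: run of 'C' x 6 -> '6C'
  i=17: run of 'H' x 4 -> '4H'
  i=21: run of 'F' x 4 -> '4F'

RLE = 5H6E6C4H4F


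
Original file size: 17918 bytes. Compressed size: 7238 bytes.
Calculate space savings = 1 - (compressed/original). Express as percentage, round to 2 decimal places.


ratio = compressed/original = 7238/17918 = 0.403951
savings = 1 - ratio = 1 - 0.403951 = 0.596049
as a percentage: 0.596049 * 100 = 59.6%

Space savings = 1 - 7238/17918 = 59.6%


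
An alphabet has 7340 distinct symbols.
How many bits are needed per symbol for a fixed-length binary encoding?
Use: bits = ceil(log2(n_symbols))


log2(7340) = 12.8416
Bracket: 2^12 = 4096 < 7340 <= 2^13 = 8192
So ceil(log2(7340)) = 13

bits = ceil(log2(7340)) = ceil(12.8416) = 13 bits


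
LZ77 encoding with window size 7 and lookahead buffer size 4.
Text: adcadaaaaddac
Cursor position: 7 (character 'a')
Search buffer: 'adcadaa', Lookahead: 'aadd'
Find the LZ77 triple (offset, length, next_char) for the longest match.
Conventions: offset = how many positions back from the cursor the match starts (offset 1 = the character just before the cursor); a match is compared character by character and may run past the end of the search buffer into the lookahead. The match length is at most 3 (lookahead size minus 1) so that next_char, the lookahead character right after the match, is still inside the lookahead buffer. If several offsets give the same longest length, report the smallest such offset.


Try each offset into the search buffer:
  offset=1 (pos 6, char 'a'): match length 2
  offset=2 (pos 5, char 'a'): match length 2
  offset=3 (pos 4, char 'd'): match length 0
  offset=4 (pos 3, char 'a'): match length 1
  offset=5 (pos 2, char 'c'): match length 0
  offset=6 (pos 1, char 'd'): match length 0
  offset=7 (pos 0, char 'a'): match length 1
Longest match has length 2, found at offsets 1, 2; take the smallest, offset 1.
next_char = character at position 7 + 2 = 9 -> 'd'

Best match: offset=1, length=2 (matching 'aa' starting at position 6)
LZ77 triple: (1, 2, 'd')


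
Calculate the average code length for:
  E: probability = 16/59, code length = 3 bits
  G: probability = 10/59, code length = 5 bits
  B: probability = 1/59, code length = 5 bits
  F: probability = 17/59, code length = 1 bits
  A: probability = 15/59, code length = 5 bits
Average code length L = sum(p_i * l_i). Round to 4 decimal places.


Weighted contributions p_i * l_i:
  E: (16/59) * 3 = 48/59
  G: (10/59) * 5 = 50/59
  B: (1/59) * 5 = 5/59
  F: (17/59) * 1 = 17/59
  A: (15/59) * 5 = 75/59
Sum = (48 + 50 + 5 + 17 + 75)/59 = 195/59

L = 195/59 = 3.3051 bits/symbol


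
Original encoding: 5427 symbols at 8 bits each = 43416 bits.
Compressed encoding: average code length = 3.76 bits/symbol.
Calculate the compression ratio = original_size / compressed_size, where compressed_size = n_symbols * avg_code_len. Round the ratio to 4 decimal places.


original_size = n_symbols * orig_bits = 5427 * 8 = 43416 bits
compressed_size = n_symbols * avg_code_len = 5427 * 3.76 = 20405.52 bits
ratio = original_size / compressed_size = 43416 / 20405.52 = 2.1277

Compression ratio = 2.1277


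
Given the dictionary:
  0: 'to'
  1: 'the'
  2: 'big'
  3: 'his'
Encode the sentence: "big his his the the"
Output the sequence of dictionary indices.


Look up each word in the dictionary:
  'big' -> 2
  'his' -> 3
  'his' -> 3
  'the' -> 1
  'the' -> 1

Encoded: [2, 3, 3, 1, 1]


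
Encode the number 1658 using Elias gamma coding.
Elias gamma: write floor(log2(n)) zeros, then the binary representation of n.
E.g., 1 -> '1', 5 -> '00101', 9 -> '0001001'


num_bits = floor(log2(1658)) + 1 = 11
leading_zeros = num_bits - 1 = 10
binary(1658) = 11001111010

Elias gamma(1658) = '0000000000' + '11001111010' = 000000000011001111010 (21 bits)


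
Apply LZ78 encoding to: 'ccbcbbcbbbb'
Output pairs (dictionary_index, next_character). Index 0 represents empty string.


LZ78 encoding steps:
Dictionary: {0: ''}
Step 1: w='' (idx 0), next='c' -> output (0, 'c'), add 'c' as idx 1
Step 2: w='c' (idx 1), next='b' -> output (1, 'b'), add 'cb' as idx 2
Step 3: w='cb' (idx 2), next='b' -> output (2, 'b'), add 'cbb' as idx 3
Step 4: w='cbb' (idx 3), next='b' -> output (3, 'b'), add 'cbbb' as idx 4
Step 5: w='' (idx 0), next='b' -> output (0, 'b'), add 'b' as idx 5


Encoded: [(0, 'c'), (1, 'b'), (2, 'b'), (3, 'b'), (0, 'b')]


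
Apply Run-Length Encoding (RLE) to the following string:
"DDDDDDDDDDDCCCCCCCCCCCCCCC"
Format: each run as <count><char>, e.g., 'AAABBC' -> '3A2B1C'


Scanning runs left to right:
  i=0: run of 'D' x 11 -> '11D'
  i=11: run of 'C' x 15 -> '15C'

RLE = 11D15C


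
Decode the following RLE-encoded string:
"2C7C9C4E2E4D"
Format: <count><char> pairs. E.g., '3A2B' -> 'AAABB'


Expanding each <count><char> pair:
  2C -> 'CC'
  7C -> 'CCCCCCC'
  9C -> 'CCCCCCCCC'
  4E -> 'EEEE'
  2E -> 'EE'
  4D -> 'DDDD'

Decoded = CCCCCCCCCCCCCCCCCCEEEEEEDDDD


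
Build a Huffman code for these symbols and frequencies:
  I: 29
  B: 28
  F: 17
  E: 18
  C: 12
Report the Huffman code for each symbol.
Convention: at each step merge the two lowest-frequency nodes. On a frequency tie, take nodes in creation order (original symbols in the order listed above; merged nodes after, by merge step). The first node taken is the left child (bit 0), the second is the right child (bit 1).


Huffman tree construction:
Step 1: Merge C(12) + F(17) = 29
Step 2: Merge E(18) + B(28) = 46
Step 3: Merge I(29) + (C+F)(29) = 58
Step 4: Merge (E+B)(46) + (I+(C+F))(58) = 104
Read each symbol's code off the tree from the root (left child = 0, right child = 1).

Codes:
  I: 10 (length 2)
  B: 01 (length 2)
  F: 111 (length 3)
  E: 00 (length 2)
  C: 110 (length 3)
Average code length: 237/104 = 2.2788 bits/symbol


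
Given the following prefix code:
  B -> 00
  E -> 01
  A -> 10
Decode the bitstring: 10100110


Decoding step by step:
Bits 10 -> A
Bits 10 -> A
Bits 01 -> E
Bits 10 -> A


Decoded message: AAEA


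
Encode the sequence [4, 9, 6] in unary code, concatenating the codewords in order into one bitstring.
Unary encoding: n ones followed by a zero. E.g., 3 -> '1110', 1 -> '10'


Encode each number as n ones followed by a terminating 0:
  4 -> 11110 (5 bits)
  9 -> 1111111110 (10 bits)
  6 -> 1111110 (7 bits)
Total length = 5 + 10 + 7 = 22 bits.

Unary([4, 9, 6]) = 1111011111111101111110 (22 bits)


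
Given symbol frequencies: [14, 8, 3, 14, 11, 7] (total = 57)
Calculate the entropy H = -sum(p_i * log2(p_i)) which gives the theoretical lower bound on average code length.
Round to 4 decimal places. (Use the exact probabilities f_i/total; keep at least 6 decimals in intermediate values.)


Per-symbol terms -p_i * log2(p_i) with p_i = f_i/57:
  p = 14/57 = 0.245614: log2(p) = -2.025535, -p*log2(p) = 0.497500
  p = 8/57 = 0.140351: log2(p) = -2.832890, -p*log2(p) = 0.397599
  p = 3/57 = 0.052632: log2(p) = -4.247928, -p*log2(p) = 0.223575
  p = 14/57 = 0.245614: log2(p) = -2.025535, -p*log2(p) = 0.497500
  p = 11/57 = 0.192982: log2(p) = -2.373458, -p*log2(p) = 0.458036
  p = 7/57 = 0.122807: log2(p) = -3.025535, -p*log2(p) = 0.371557
H = 0.497500 + 0.397599 + 0.223575 + 0.497500 + 0.458036 + 0.371557 = 2.445767

H = 2.4458 bits/symbol


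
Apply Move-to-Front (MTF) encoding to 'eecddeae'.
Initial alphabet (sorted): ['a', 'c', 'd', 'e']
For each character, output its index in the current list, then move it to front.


MTF encoding:
'e': index 3 in ['a', 'c', 'd', 'e'] -> ['e', 'a', 'c', 'd']
'e': index 0 in ['e', 'a', 'c', 'd'] -> ['e', 'a', 'c', 'd']
'c': index 2 in ['e', 'a', 'c', 'd'] -> ['c', 'e', 'a', 'd']
'd': index 3 in ['c', 'e', 'a', 'd'] -> ['d', 'c', 'e', 'a']
'd': index 0 in ['d', 'c', 'e', 'a'] -> ['d', 'c', 'e', 'a']
'e': index 2 in ['d', 'c', 'e', 'a'] -> ['e', 'd', 'c', 'a']
'a': index 3 in ['e', 'd', 'c', 'a'] -> ['a', 'e', 'd', 'c']
'e': index 1 in ['a', 'e', 'd', 'c'] -> ['e', 'a', 'd', 'c']


Output: [3, 0, 2, 3, 0, 2, 3, 1]


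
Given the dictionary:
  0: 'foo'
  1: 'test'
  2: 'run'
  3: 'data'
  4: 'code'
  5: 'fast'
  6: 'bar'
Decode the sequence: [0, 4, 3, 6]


Look up each index in the dictionary:
  0 -> 'foo'
  4 -> 'code'
  3 -> 'data'
  6 -> 'bar'

Decoded: "foo code data bar"


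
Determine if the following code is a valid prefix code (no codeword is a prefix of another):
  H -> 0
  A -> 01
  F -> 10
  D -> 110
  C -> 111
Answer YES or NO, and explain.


Checking each pair (does one codeword prefix another?):
  H='0' vs A='01': prefix -- VIOLATION

NO -- this is NOT a valid prefix code. H (0) is a prefix of A (01).


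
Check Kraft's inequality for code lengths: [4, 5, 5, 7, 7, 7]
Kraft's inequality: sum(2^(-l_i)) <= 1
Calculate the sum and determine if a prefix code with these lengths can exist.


Sum = 2^(-4) + 2^(-5) + 2^(-5) + 2^(-7) + 2^(-7) + 2^(-7)
    = 0.0625 + 0.03125 + 0.03125 + 0.0078125 + 0.0078125 + 0.0078125
    = 19/128 = 0.1484375
Since 0.1484375 <= 1, Kraft's inequality IS satisfied.
A prefix code with these lengths CAN exist.

Kraft sum = 0.1484375. Satisfied.


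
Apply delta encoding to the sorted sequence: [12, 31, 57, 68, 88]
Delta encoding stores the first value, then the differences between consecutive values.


First value: 12
Deltas:
  31 - 12 = 19
  57 - 31 = 26
  68 - 57 = 11
  88 - 68 = 20


Delta encoded: [12, 19, 26, 11, 20]


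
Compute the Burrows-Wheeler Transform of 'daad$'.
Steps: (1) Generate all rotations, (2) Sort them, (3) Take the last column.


Rotations (sorted):
  0: $daad -> last char: d
  1: aad$d -> last char: d
  2: ad$da -> last char: a
  3: d$daa -> last char: a
  4: daad$ -> last char: $


BWT = ddaa$


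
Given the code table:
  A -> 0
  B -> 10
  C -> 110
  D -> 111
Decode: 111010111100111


Decoding:
111 -> D
0 -> A
10 -> B
111 -> D
10 -> B
0 -> A
111 -> D


Result: DABDBAD


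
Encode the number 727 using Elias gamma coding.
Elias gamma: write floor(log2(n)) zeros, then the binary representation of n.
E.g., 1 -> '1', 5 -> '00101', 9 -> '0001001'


num_bits = floor(log2(727)) + 1 = 10
leading_zeros = num_bits - 1 = 9
binary(727) = 1011010111

Elias gamma(727) = '000000000' + '1011010111' = 0000000001011010111 (19 bits)


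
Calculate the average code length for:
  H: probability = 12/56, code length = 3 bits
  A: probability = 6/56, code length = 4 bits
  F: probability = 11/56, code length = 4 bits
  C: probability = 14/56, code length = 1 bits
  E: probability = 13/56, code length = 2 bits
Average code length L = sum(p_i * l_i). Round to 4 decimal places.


Weighted contributions p_i * l_i:
  H: (12/56) * 3 = 36/56
  A: (6/56) * 4 = 24/56
  F: (11/56) * 4 = 44/56
  C: (14/56) * 1 = 14/56
  E: (13/56) * 2 = 26/56
Sum = (36 + 24 + 44 + 14 + 26)/56 = 144/56

L = 144/56 = 2.5714 bits/symbol


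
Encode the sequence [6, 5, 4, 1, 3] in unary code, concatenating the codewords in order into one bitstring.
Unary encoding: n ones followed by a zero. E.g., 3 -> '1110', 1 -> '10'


Encode each number as n ones followed by a terminating 0:
  6 -> 1111110 (7 bits)
  5 -> 111110 (6 bits)
  4 -> 11110 (5 bits)
  1 -> 10 (2 bits)
  3 -> 1110 (4 bits)
Total length = 7 + 6 + 5 + 2 + 4 = 24 bits.

Unary([6, 5, 4, 1, 3]) = 111111011111011110101110 (24 bits)


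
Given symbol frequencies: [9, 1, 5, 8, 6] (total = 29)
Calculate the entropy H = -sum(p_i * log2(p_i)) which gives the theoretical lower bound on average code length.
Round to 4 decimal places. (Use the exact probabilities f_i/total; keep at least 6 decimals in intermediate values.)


Per-symbol terms -p_i * log2(p_i) with p_i = f_i/29:
  p = 9/29 = 0.310345: log2(p) = -1.688056, -p*log2(p) = 0.523879
  p = 1/29 = 0.034483: log2(p) = -4.857981, -p*log2(p) = 0.167517
  p = 5/29 = 0.172414: log2(p) = -2.536053, -p*log2(p) = 0.437251
  p = 8/29 = 0.275862: log2(p) = -1.857981, -p*log2(p) = 0.512546
  p = 6/29 = 0.206897: log2(p) = -2.273018, -p*log2(p) = 0.470280
H = 0.523879 + 0.167517 + 0.437251 + 0.512546 + 0.470280 = 2.111473

H = 2.1115 bits/symbol


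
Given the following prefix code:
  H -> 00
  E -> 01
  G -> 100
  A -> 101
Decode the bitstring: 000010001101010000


Decoding step by step:
Bits 00 -> H
Bits 00 -> H
Bits 100 -> G
Bits 01 -> E
Bits 101 -> A
Bits 01 -> E
Bits 00 -> H
Bits 00 -> H


Decoded message: HHGEAEHH


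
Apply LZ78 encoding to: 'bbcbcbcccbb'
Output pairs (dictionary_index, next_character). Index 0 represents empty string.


LZ78 encoding steps:
Dictionary: {0: ''}
Step 1: w='' (idx 0), next='b' -> output (0, 'b'), add 'b' as idx 1
Step 2: w='b' (idx 1), next='c' -> output (1, 'c'), add 'bc' as idx 2
Step 3: w='bc' (idx 2), next='b' -> output (2, 'b'), add 'bcb' as idx 3
Step 4: w='' (idx 0), next='c' -> output (0, 'c'), add 'c' as idx 4
Step 5: w='c' (idx 4), next='c' -> output (4, 'c'), add 'cc' as idx 5
Step 6: w='b' (idx 1), next='b' -> output (1, 'b'), add 'bb' as idx 6


Encoded: [(0, 'b'), (1, 'c'), (2, 'b'), (0, 'c'), (4, 'c'), (1, 'b')]


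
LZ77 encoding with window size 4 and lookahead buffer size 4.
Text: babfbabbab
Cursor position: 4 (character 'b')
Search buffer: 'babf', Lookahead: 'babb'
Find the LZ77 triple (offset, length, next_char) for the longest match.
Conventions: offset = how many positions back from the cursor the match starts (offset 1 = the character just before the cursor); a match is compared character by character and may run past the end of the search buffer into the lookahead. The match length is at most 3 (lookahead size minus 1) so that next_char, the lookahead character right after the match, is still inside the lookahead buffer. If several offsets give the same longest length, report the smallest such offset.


Try each offset into the search buffer:
  offset=1 (pos 3, char 'f'): match length 0
  offset=2 (pos 2, char 'b'): match length 1
  offset=3 (pos 1, char 'a'): match length 0
  offset=4 (pos 0, char 'b'): match length 3
Longest match has length 3 at offset 4.
next_char = character at position 4 + 3 = 7 -> 'b'

Best match: offset=4, length=3 (matching 'bab' starting at position 0)
LZ77 triple: (4, 3, 'b')


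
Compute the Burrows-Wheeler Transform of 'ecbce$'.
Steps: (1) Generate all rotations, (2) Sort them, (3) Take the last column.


Rotations (sorted):
  0: $ecbce -> last char: e
  1: bce$ec -> last char: c
  2: cbce$e -> last char: e
  3: ce$ecb -> last char: b
  4: e$ecbc -> last char: c
  5: ecbce$ -> last char: $


BWT = ecebc$


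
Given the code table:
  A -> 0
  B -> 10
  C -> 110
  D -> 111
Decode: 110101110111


Decoding:
110 -> C
10 -> B
111 -> D
0 -> A
111 -> D


Result: CBDAD


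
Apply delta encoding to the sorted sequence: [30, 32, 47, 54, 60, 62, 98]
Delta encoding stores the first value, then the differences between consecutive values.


First value: 30
Deltas:
  32 - 30 = 2
  47 - 32 = 15
  54 - 47 = 7
  60 - 54 = 6
  62 - 60 = 2
  98 - 62 = 36


Delta encoded: [30, 2, 15, 7, 6, 2, 36]


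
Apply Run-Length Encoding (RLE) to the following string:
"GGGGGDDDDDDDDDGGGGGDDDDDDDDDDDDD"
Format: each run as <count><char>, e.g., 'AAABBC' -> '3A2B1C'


Scanning runs left to right:
  i=0: run of 'G' x 5 -> '5G'
  i=5: run of 'D' x 9 -> '9D'
  i=14: run of 'G' x 5 -> '5G'
  i=19: run of 'D' x 13 -> '13D'

RLE = 5G9D5G13D


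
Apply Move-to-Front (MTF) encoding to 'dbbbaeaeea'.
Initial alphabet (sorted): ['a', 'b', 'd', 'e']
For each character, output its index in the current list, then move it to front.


MTF encoding:
'd': index 2 in ['a', 'b', 'd', 'e'] -> ['d', 'a', 'b', 'e']
'b': index 2 in ['d', 'a', 'b', 'e'] -> ['b', 'd', 'a', 'e']
'b': index 0 in ['b', 'd', 'a', 'e'] -> ['b', 'd', 'a', 'e']
'b': index 0 in ['b', 'd', 'a', 'e'] -> ['b', 'd', 'a', 'e']
'a': index 2 in ['b', 'd', 'a', 'e'] -> ['a', 'b', 'd', 'e']
'e': index 3 in ['a', 'b', 'd', 'e'] -> ['e', 'a', 'b', 'd']
'a': index 1 in ['e', 'a', 'b', 'd'] -> ['a', 'e', 'b', 'd']
'e': index 1 in ['a', 'e', 'b', 'd'] -> ['e', 'a', 'b', 'd']
'e': index 0 in ['e', 'a', 'b', 'd'] -> ['e', 'a', 'b', 'd']
'a': index 1 in ['e', 'a', 'b', 'd'] -> ['a', 'e', 'b', 'd']


Output: [2, 2, 0, 0, 2, 3, 1, 1, 0, 1]


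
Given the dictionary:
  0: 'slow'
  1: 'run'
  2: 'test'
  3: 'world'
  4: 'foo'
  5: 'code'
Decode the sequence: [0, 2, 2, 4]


Look up each index in the dictionary:
  0 -> 'slow'
  2 -> 'test'
  2 -> 'test'
  4 -> 'foo'

Decoded: "slow test test foo"


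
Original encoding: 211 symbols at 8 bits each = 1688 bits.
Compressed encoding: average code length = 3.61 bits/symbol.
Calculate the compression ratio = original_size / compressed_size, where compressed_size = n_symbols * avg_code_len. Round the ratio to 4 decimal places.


original_size = n_symbols * orig_bits = 211 * 8 = 1688 bits
compressed_size = n_symbols * avg_code_len = 211 * 3.61 = 761.71 bits
ratio = original_size / compressed_size = 1688 / 761.71 = 2.2161

Compression ratio = 2.2161


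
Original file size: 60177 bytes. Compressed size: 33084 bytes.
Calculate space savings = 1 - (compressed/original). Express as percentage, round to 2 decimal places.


ratio = compressed/original = 33084/60177 = 0.549778
savings = 1 - ratio = 1 - 0.549778 = 0.450222
as a percentage: 0.450222 * 100 = 45.02%

Space savings = 1 - 33084/60177 = 45.02%


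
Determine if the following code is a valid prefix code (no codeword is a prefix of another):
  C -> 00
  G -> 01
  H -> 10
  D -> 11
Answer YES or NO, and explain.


Checking each pair (does one codeword prefix another?):
  C='00' vs G='01': no prefix
  C='00' vs H='10': no prefix
  C='00' vs D='11': no prefix
  G='01' vs C='00': no prefix
  G='01' vs H='10': no prefix
  G='01' vs D='11': no prefix
  H='10' vs C='00': no prefix
  H='10' vs G='01': no prefix
  H='10' vs D='11': no prefix
  D='11' vs C='00': no prefix
  D='11' vs G='01': no prefix
  D='11' vs H='10': no prefix
No violation found over all pairs.

YES -- this is a valid prefix code. No codeword is a prefix of any other codeword.


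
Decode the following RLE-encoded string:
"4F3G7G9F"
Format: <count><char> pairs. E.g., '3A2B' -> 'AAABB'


Expanding each <count><char> pair:
  4F -> 'FFFF'
  3G -> 'GGG'
  7G -> 'GGGGGGG'
  9F -> 'FFFFFFFFF'

Decoded = FFFFGGGGGGGGGGFFFFFFFFF


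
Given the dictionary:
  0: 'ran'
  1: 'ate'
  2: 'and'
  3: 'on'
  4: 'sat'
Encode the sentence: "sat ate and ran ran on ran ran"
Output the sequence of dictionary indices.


Look up each word in the dictionary:
  'sat' -> 4
  'ate' -> 1
  'and' -> 2
  'ran' -> 0
  'ran' -> 0
  'on' -> 3
  'ran' -> 0
  'ran' -> 0

Encoded: [4, 1, 2, 0, 0, 3, 0, 0]


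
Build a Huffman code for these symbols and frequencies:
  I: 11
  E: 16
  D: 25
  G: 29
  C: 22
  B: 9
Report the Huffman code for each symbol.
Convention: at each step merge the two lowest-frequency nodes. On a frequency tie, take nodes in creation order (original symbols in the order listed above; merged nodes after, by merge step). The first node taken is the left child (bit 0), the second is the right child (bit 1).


Huffman tree construction:
Step 1: Merge B(9) + I(11) = 20
Step 2: Merge E(16) + (B+I)(20) = 36
Step 3: Merge C(22) + D(25) = 47
Step 4: Merge G(29) + (E+(B+I))(36) = 65
Step 5: Merge (C+D)(47) + (G+(E+(B+I)))(65) = 112
Read each symbol's code off the tree from the root (left child = 0, right child = 1).

Codes:
  I: 1111 (length 4)
  E: 110 (length 3)
  D: 01 (length 2)
  G: 10 (length 2)
  C: 00 (length 2)
  B: 1110 (length 4)
Average code length: 280/112 = 2.5000 bits/symbol


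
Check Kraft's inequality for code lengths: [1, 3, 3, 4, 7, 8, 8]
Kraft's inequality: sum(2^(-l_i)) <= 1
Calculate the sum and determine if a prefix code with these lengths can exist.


Sum = 2^(-1) + 2^(-3) + 2^(-3) + 2^(-4) + 2^(-7) + 2^(-8) + 2^(-8)
    = 0.5 + 0.125 + 0.125 + 0.0625 + 0.0078125 + 0.00390625 + 0.00390625
    = 212/256 = 0.828125
Since 0.828125 <= 1, Kraft's inequality IS satisfied.
A prefix code with these lengths CAN exist.

Kraft sum = 0.828125. Satisfied.


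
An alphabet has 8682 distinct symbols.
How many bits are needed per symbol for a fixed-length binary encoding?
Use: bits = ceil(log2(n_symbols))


log2(8682) = 13.0838
Bracket: 2^13 = 8192 < 8682 <= 2^14 = 16384
So ceil(log2(8682)) = 14

bits = ceil(log2(8682)) = ceil(13.0838) = 14 bits


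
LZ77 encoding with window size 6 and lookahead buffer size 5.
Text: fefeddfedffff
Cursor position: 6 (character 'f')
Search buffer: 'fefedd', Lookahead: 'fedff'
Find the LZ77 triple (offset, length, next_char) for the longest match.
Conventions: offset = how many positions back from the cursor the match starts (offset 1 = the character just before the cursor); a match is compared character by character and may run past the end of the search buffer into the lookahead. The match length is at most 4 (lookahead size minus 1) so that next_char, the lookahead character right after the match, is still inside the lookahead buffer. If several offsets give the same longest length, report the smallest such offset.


Try each offset into the search buffer:
  offset=1 (pos 5, char 'd'): match length 0
  offset=2 (pos 4, char 'd'): match length 0
  offset=3 (pos 3, char 'e'): match length 0
  offset=4 (pos 2, char 'f'): match length 3
  offset=5 (pos 1, char 'e'): match length 0
  offset=6 (pos 0, char 'f'): match length 2
Longest match has length 3 at offset 4.
next_char = character at position 6 + 3 = 9 -> 'f'

Best match: offset=4, length=3 (matching 'fed' starting at position 2)
LZ77 triple: (4, 3, 'f')


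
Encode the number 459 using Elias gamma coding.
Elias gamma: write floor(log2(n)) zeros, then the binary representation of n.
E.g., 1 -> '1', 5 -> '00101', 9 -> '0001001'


num_bits = floor(log2(459)) + 1 = 9
leading_zeros = num_bits - 1 = 8
binary(459) = 111001011

Elias gamma(459) = '00000000' + '111001011' = 00000000111001011 (17 bits)


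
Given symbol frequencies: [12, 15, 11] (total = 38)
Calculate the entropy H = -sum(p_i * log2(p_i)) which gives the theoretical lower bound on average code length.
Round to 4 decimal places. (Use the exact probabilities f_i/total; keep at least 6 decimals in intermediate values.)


Per-symbol terms -p_i * log2(p_i) with p_i = f_i/38:
  p = 12/38 = 0.315789: log2(p) = -1.662965, -p*log2(p) = 0.525147
  p = 15/38 = 0.394737: log2(p) = -1.341037, -p*log2(p) = 0.529357
  p = 11/38 = 0.289474: log2(p) = -1.788496, -p*log2(p) = 0.517722
H = 0.525147 + 0.529357 + 0.517722 = 1.572226

H = 1.5722 bits/symbol


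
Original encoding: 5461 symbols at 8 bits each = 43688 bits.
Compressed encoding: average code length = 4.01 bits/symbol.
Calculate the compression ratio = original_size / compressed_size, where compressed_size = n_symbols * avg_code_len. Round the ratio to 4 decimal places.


original_size = n_symbols * orig_bits = 5461 * 8 = 43688 bits
compressed_size = n_symbols * avg_code_len = 5461 * 4.01 = 21898.61 bits
ratio = original_size / compressed_size = 43688 / 21898.61 = 1.995

Compression ratio = 1.995


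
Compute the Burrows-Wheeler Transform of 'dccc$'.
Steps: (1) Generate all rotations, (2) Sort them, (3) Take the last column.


Rotations (sorted):
  0: $dccc -> last char: c
  1: c$dcc -> last char: c
  2: cc$dc -> last char: c
  3: ccc$d -> last char: d
  4: dccc$ -> last char: $


BWT = cccd$


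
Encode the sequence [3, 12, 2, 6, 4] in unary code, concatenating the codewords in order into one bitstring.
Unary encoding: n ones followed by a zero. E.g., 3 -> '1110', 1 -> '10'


Encode each number as n ones followed by a terminating 0:
  3 -> 1110 (4 bits)
  12 -> 1111111111110 (13 bits)
  2 -> 110 (3 bits)
  6 -> 1111110 (7 bits)
  4 -> 11110 (5 bits)
Total length = 4 + 13 + 3 + 7 + 5 = 32 bits.

Unary([3, 12, 2, 6, 4]) = 11101111111111110110111111011110 (32 bits)


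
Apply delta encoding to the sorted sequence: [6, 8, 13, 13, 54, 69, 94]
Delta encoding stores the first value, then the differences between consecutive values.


First value: 6
Deltas:
  8 - 6 = 2
  13 - 8 = 5
  13 - 13 = 0
  54 - 13 = 41
  69 - 54 = 15
  94 - 69 = 25


Delta encoded: [6, 2, 5, 0, 41, 15, 25]


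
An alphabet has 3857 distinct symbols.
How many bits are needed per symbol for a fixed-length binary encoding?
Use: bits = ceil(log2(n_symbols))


log2(3857) = 11.9133
Bracket: 2^11 = 2048 < 3857 <= 2^12 = 4096
So ceil(log2(3857)) = 12

bits = ceil(log2(3857)) = ceil(11.9133) = 12 bits


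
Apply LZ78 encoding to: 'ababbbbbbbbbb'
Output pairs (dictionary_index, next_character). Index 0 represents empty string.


LZ78 encoding steps:
Dictionary: {0: ''}
Step 1: w='' (idx 0), next='a' -> output (0, 'a'), add 'a' as idx 1
Step 2: w='' (idx 0), next='b' -> output (0, 'b'), add 'b' as idx 2
Step 3: w='a' (idx 1), next='b' -> output (1, 'b'), add 'ab' as idx 3
Step 4: w='b' (idx 2), next='b' -> output (2, 'b'), add 'bb' as idx 4
Step 5: w='bb' (idx 4), next='b' -> output (4, 'b'), add 'bbb' as idx 5
Step 6: w='bbb' (idx 5), next='b' -> output (5, 'b'), add 'bbbb' as idx 6


Encoded: [(0, 'a'), (0, 'b'), (1, 'b'), (2, 'b'), (4, 'b'), (5, 'b')]


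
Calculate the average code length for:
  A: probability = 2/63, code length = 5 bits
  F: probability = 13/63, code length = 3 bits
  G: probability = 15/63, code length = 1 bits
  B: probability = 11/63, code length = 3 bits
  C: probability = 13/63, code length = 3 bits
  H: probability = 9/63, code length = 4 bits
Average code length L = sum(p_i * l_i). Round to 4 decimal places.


Weighted contributions p_i * l_i:
  A: (2/63) * 5 = 10/63
  F: (13/63) * 3 = 39/63
  G: (15/63) * 1 = 15/63
  B: (11/63) * 3 = 33/63
  C: (13/63) * 3 = 39/63
  H: (9/63) * 4 = 36/63
Sum = (10 + 39 + 15 + 33 + 39 + 36)/63 = 172/63

L = 172/63 = 2.7302 bits/symbol


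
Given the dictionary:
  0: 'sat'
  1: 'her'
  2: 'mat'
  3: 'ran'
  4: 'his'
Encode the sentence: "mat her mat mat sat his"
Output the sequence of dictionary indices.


Look up each word in the dictionary:
  'mat' -> 2
  'her' -> 1
  'mat' -> 2
  'mat' -> 2
  'sat' -> 0
  'his' -> 4

Encoded: [2, 1, 2, 2, 0, 4]


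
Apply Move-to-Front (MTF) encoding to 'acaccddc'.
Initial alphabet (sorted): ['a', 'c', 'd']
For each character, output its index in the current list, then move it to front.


MTF encoding:
'a': index 0 in ['a', 'c', 'd'] -> ['a', 'c', 'd']
'c': index 1 in ['a', 'c', 'd'] -> ['c', 'a', 'd']
'a': index 1 in ['c', 'a', 'd'] -> ['a', 'c', 'd']
'c': index 1 in ['a', 'c', 'd'] -> ['c', 'a', 'd']
'c': index 0 in ['c', 'a', 'd'] -> ['c', 'a', 'd']
'd': index 2 in ['c', 'a', 'd'] -> ['d', 'c', 'a']
'd': index 0 in ['d', 'c', 'a'] -> ['d', 'c', 'a']
'c': index 1 in ['d', 'c', 'a'] -> ['c', 'd', 'a']


Output: [0, 1, 1, 1, 0, 2, 0, 1]


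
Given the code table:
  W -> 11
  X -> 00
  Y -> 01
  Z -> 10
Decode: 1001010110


Decoding:
10 -> Z
01 -> Y
01 -> Y
01 -> Y
10 -> Z


Result: ZYYYZ


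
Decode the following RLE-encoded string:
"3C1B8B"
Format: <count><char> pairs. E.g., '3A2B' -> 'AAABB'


Expanding each <count><char> pair:
  3C -> 'CCC'
  1B -> 'B'
  8B -> 'BBBBBBBB'

Decoded = CCCBBBBBBBBB


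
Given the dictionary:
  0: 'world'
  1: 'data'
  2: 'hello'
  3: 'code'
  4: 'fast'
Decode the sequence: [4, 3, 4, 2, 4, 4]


Look up each index in the dictionary:
  4 -> 'fast'
  3 -> 'code'
  4 -> 'fast'
  2 -> 'hello'
  4 -> 'fast'
  4 -> 'fast'

Decoded: "fast code fast hello fast fast"


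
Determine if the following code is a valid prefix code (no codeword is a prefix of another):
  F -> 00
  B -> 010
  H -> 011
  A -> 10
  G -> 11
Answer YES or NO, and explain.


Checking each pair (does one codeword prefix another?):
  F='00' vs B='010': no prefix
  F='00' vs H='011': no prefix
  F='00' vs A='10': no prefix
  F='00' vs G='11': no prefix
  B='010' vs F='00': no prefix
  B='010' vs H='011': no prefix
  B='010' vs A='10': no prefix
  B='010' vs G='11': no prefix
  H='011' vs F='00': no prefix
  H='011' vs B='010': no prefix
  H='011' vs A='10': no prefix
  H='011' vs G='11': no prefix
  A='10' vs F='00': no prefix
  A='10' vs B='010': no prefix
  A='10' vs H='011': no prefix
  A='10' vs G='11': no prefix
  G='11' vs F='00': no prefix
  G='11' vs B='010': no prefix
  G='11' vs H='011': no prefix
  G='11' vs A='10': no prefix
No violation found over all pairs.

YES -- this is a valid prefix code. No codeword is a prefix of any other codeword.


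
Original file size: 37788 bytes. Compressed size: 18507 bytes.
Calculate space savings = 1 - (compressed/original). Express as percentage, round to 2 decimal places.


ratio = compressed/original = 18507/37788 = 0.489759
savings = 1 - ratio = 1 - 0.489759 = 0.510241
as a percentage: 0.510241 * 100 = 51.02%

Space savings = 1 - 18507/37788 = 51.02%


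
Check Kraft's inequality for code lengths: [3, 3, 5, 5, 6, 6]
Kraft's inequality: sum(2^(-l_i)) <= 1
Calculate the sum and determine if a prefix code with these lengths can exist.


Sum = 2^(-3) + 2^(-3) + 2^(-5) + 2^(-5) + 2^(-6) + 2^(-6)
    = 0.125 + 0.125 + 0.03125 + 0.03125 + 0.015625 + 0.015625
    = 22/64 = 0.34375
Since 0.34375 <= 1, Kraft's inequality IS satisfied.
A prefix code with these lengths CAN exist.

Kraft sum = 0.34375. Satisfied.


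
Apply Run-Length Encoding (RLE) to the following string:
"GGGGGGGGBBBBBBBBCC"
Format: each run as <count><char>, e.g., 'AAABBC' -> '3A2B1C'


Scanning runs left to right:
  i=0: run of 'G' x 8 -> '8G'
  i=8: run of 'B' x 8 -> '8B'
  i=16: run of 'C' x 2 -> '2C'

RLE = 8G8B2C


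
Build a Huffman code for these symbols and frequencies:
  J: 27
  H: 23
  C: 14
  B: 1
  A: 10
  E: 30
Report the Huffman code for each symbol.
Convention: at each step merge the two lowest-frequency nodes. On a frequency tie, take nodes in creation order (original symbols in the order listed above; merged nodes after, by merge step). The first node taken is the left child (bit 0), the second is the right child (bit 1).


Huffman tree construction:
Step 1: Merge B(1) + A(10) = 11
Step 2: Merge (B+A)(11) + C(14) = 25
Step 3: Merge H(23) + ((B+A)+C)(25) = 48
Step 4: Merge J(27) + E(30) = 57
Step 5: Merge (H+((B+A)+C))(48) + (J+E)(57) = 105
Read each symbol's code off the tree from the root (left child = 0, right child = 1).

Codes:
  J: 10 (length 2)
  H: 00 (length 2)
  C: 011 (length 3)
  B: 0100 (length 4)
  A: 0101 (length 4)
  E: 11 (length 2)
Average code length: 246/105 = 2.3429 bits/symbol


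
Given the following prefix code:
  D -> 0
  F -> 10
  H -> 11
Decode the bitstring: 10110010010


Decoding step by step:
Bits 10 -> F
Bits 11 -> H
Bits 0 -> D
Bits 0 -> D
Bits 10 -> F
Bits 0 -> D
Bits 10 -> F


Decoded message: FHDDFDF


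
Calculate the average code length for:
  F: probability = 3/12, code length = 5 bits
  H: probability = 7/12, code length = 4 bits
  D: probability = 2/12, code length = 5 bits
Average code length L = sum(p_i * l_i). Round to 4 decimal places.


Weighted contributions p_i * l_i:
  F: (3/12) * 5 = 15/12
  H: (7/12) * 4 = 28/12
  D: (2/12) * 5 = 10/12
Sum = (15 + 28 + 10)/12 = 53/12

L = 53/12 = 4.4167 bits/symbol


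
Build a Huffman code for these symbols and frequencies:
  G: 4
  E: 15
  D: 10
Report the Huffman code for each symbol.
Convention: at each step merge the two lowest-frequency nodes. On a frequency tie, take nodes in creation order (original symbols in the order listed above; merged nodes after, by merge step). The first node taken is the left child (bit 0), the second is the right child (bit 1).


Huffman tree construction:
Step 1: Merge G(4) + D(10) = 14
Step 2: Merge (G+D)(14) + E(15) = 29
Read each symbol's code off the tree from the root (left child = 0, right child = 1).

Codes:
  G: 00 (length 2)
  E: 1 (length 1)
  D: 01 (length 2)
Average code length: 43/29 = 1.4828 bits/symbol


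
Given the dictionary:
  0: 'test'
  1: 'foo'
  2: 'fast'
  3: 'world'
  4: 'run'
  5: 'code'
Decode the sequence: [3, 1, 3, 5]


Look up each index in the dictionary:
  3 -> 'world'
  1 -> 'foo'
  3 -> 'world'
  5 -> 'code'

Decoded: "world foo world code"


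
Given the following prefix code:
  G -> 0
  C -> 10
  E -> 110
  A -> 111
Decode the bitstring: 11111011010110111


Decoding step by step:
Bits 111 -> A
Bits 110 -> E
Bits 110 -> E
Bits 10 -> C
Bits 110 -> E
Bits 111 -> A


Decoded message: AEECEA
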